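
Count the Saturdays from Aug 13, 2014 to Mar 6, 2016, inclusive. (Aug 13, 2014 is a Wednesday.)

Aug 13, 2014 is a Wednesday; the first Saturday on or after it is Aug 16, 2014 (3 days later).
From Aug 16, 2014 to Mar 6, 2016: 137 + 365 + 66 = 568 days (rest of 2014, 2015, to Mar 6, 2016 in 2016).
568 ÷ 7 = 81 full weeks with remainder 1, so 81 more Saturdays after the first → 82.

82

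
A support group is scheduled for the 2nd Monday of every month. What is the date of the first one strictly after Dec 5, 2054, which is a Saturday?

Dec 2054 starts on a Tuesday; its first Monday is the 7th, so the 2nd Monday is the 14th — Dec 14, 2054.
Dec 14, 2054 is after Dec 5, 2054, so that is the next one.

Dec 14, 2054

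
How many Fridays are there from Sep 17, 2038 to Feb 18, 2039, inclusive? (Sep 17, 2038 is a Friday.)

Sep 17, 2038 is a Friday; the first Friday on or after it is Sep 17, 2038.
From Sep 17, 2038 to Feb 18, 2039: 13 + 31 + 30 + 31 + 31 + 18 = 154 days (rest of Sep, Oct, Nov, Dec, Jan, Feb).
154 ÷ 7 = 22 full weeks with remainder 0, so 22 more Fridays after the first → 23.

23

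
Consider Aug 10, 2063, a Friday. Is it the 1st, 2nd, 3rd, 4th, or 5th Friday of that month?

2nd

Day 10 falls in week ⌈10/7⌉ of the month.
Days 1–7 hold the 1st Friday, 8–14 the 2nd, 15–21 the 3rd, 22–28 the 4th, 29–31 the 5th.
10 is in the range for the 2nd.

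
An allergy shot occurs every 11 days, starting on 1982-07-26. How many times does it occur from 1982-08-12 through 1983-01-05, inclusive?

13

Occurrences land 11·i days after 1982-07-26 for i = 0, 1, 2, …
1982-08-12 is 17 days after the start; 17 ÷ 11 = 1 remainder 6; since the remainder is 6, round up to i = 2. First occurrence in the window: #3 on 1982-08-17 (2×11 = 22 days in).
1983-01-05 is 163 days after the start; 163 ÷ 11 = 14 remainder 9. Last occurrence in the window: #15 on 1982-12-27.
Occurrences #3 through #15: 13 in total.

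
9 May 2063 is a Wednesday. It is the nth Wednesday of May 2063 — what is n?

Day 9 falls in week ⌈9/7⌉ of the month.
Days 1–7 hold the 1st Wednesday, 8–14 the 2nd, 15–21 the 3rd, 22–28 the 4th, 29–31 the 5th.
9 is in the range for the 2nd.

2nd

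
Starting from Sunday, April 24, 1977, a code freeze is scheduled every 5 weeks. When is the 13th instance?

The 13th occurrence is 12 intervals after the first: 12 × 35 = 420 days after April 24, 1977.
April has 30 days — 6 days to the end of April leaves 414.
From end of April to end of 1977 is 245 days (169 left).
January has 31 days (138 left).
February has 28 days (110 left).
March has 31 days (79 left).
April has 30 days (49 left).
May has 31 days (18 left).
18 days into June → June 18, 1978.

June 18, 1978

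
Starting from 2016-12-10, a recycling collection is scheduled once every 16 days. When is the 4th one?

The 4th occurrence is 3 intervals after the first: 3 × 16 = 48 days after 2016-12-10.
December has 31 days — 21 days to the end of December leaves 27.
27 days into January → 2017-01-27.

2017-01-27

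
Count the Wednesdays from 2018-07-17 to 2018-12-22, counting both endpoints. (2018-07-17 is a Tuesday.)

23

2018-07-17 is a Tuesday; the first Wednesday on or after it is 2018-07-18 (1 day later).
From 2018-07-18 to 2018-12-22: 13 + 31 + 30 + 31 + 30 + 22 = 157 days (rest of July, August, September, October, November, December).
157 ÷ 7 = 22 full weeks with remainder 3, so 22 more Wednesdays after the first → 23.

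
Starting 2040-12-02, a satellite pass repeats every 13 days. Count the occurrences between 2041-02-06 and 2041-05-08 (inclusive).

Occurrences land 13·i days after 2040-12-02 for i = 0, 1, 2, …
2041-02-06 is 66 days after the start; 66 ÷ 13 = 5 remainder 1; since the remainder is 1, round up to i = 6. First occurrence in the window: #7 on 2041-02-18 (6×13 = 78 days in).
2041-05-08 is 157 days after the start; 157 ÷ 13 = 12 remainder 1. Last occurrence in the window: #13 on 2041-05-07.
Occurrences #7 through #13: 7 in total.

7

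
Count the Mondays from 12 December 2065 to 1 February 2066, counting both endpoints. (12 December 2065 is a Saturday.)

12 December 2065 is a Saturday; the first Monday on or after it is 14 December 2065 (2 days later).
From 14 December 2065 to 1 February 2066: 17 + 31 + 1 = 49 days (rest of December, January, February).
49 ÷ 7 = 7 full weeks with remainder 0, so 7 more Mondays after the first → 8.

8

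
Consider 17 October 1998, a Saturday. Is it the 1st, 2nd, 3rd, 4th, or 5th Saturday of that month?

3rd

Day 17 falls in week ⌈17/7⌉ of the month.
Days 1–7 hold the 1st Saturday, 8–14 the 2nd, 15–21 the 3rd, 22–28 the 4th, 29–31 the 5th.
17 is in the range for the 3rd.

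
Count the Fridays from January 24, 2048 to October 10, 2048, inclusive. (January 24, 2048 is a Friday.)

38

January 24, 2048 is a Friday; the first Friday on or after it is January 24, 2048.
From January 24, 2048 to October 10, 2048: 7 + 29 + 31 + 30 + 31 + 30 + 31 + 31 + 30 + 10 = 260 days (rest of January, February, March, April, May, June, July, August, September, October).
260 ÷ 7 = 37 full weeks with remainder 1, so 37 more Fridays after the first → 38.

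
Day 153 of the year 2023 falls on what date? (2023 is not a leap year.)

June 2, 2023

January has 31 days (153 − 31 = 122 remain).
February has 28 days (122 − 28 = 94 remain).
March has 31 days (94 − 31 = 63 remain).
April has 30 days (63 − 30 = 33 remain).
May has 31 days (33 − 31 = 2 remain).
2 into June → June 2.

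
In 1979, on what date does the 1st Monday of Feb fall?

Feb 5, 1979

The first Monday of Feb 1979 is Feb 5.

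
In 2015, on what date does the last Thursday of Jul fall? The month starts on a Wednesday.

Jul 30, 2015

Jul 2015 begins on a Wednesday, so the first Thursday is Jul 2 (1 day later).
Jul 2015 has 31 days. Adding weeks: 2, 9, 16, 23, 30 — the last one ≤ 31 is the 30th.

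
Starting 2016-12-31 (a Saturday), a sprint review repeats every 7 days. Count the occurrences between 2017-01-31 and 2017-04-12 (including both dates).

10

Occurrences land 7·i days after 2016-12-31 for i = 0, 1, 2, …
2017-01-31 is 31 days after the start; 31 ÷ 7 = 4 remainder 3; since the remainder is 3, round up to i = 5. First occurrence in the window: #6 on 2017-02-04 (5×7 = 35 days in).
2017-04-12 is 102 days after the start; 102 ÷ 7 = 14 remainder 4. Last occurrence in the window: #15 on 2017-04-08.
Occurrences #6 through #15: 10 in total.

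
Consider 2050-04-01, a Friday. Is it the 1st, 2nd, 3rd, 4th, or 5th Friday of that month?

Day 1 falls in week ⌈1/7⌉ of the month.
Days 1–7 hold the 1st Friday, 8–14 the 2nd, 15–21 the 3rd, 22–28 the 4th, 29–31 the 5th.
1 is in the range for the 1st.

1st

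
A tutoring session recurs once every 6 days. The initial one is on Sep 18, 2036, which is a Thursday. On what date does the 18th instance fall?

Dec 29, 2036

The 18th occurrence is 17 intervals after the first: 17 × 6 = 102 days after Sep 18, 2036.
Sep has 30 days — 12 days to the end of Sep leaves 90.
Oct has 31 days (59 left).
Nov has 30 days (29 left).
29 days into Dec → Dec 29, 2036.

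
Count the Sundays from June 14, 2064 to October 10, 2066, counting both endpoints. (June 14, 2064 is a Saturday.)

June 14, 2064 is a Saturday; the first Sunday on or after it is June 15, 2064 (1 day later).
From June 15, 2064 to October 10, 2066: 199 + 365 + 283 = 847 days (rest of 2064, 2065, to October 10, 2066 in 2066).
847 ÷ 7 = 121 full weeks with remainder 0, so 121 more Sundays after the first → 122.

122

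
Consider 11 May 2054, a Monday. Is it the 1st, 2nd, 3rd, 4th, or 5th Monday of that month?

2nd

Day 11 falls in week ⌈11/7⌉ of the month.
Days 1–7 hold the 1st Monday, 8–14 the 2nd, 15–21 the 3rd, 22–28 the 4th, 29–31 the 5th.
11 is in the range for the 2nd.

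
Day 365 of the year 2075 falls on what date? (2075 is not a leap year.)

Dec 31, 2075

Jan has 31 days (365 − 31 = 334 remain).
Feb has 28 days (334 − 28 = 306 remain).
Mar has 31 days (306 − 31 = 275 remain).
Apr has 30 days (275 − 30 = 245 remain).
May has 31 days (245 − 31 = 214 remain).
Jun has 30 days (214 − 30 = 184 remain).
Jul has 31 days (184 − 31 = 153 remain).
Aug has 31 days (153 − 31 = 122 remain).
Sep has 30 days (122 − 30 = 92 remain).
Oct has 31 days (92 − 31 = 61 remain).
Nov has 30 days (61 − 30 = 31 remain).
31 into Dec → Dec 31.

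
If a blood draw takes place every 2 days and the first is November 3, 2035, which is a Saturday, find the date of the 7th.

November 15, 2035

The 7th occurrence is 6 intervals after the first: 6 × 2 = 12 days after November 3, 2035.
12 days later is November 15, 2035.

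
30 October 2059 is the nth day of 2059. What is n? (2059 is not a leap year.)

Days in months before October: 31 + 28 + 31 + 30 + 31 + 30 + 31 + 31 + 30 = 273.
Plus 30 days into October → day 303.

303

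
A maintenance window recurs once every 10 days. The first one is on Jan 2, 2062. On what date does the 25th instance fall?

The 25th occurrence is 24 intervals after the first: 24 × 10 = 240 days after Jan 2, 2062.
Jan has 31 days — 29 days to the end of Jan leaves 211.
Feb has 28 days (183 left).
Mar has 31 days (152 left).
Apr has 30 days (122 left).
May has 31 days (91 left).
Jun has 30 days (61 left).
Jul has 31 days (30 left).
30 days into Aug → Aug 30, 2062.

Aug 30, 2062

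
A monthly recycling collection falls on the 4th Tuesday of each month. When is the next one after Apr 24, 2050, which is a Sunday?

Apr 26, 2050

Apr 2050 starts on a Friday; its first Tuesday is the 5th, so the 4th Tuesday is the 26th — Apr 26, 2050.
Apr 26, 2050 is after Apr 24, 2050, so that is the next one.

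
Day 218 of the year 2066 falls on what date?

6 August 2066

January has 31 days (218 − 31 = 187 remain).
February has 28 days (187 − 28 = 159 remain).
March has 31 days (159 − 31 = 128 remain).
April has 30 days (128 − 30 = 98 remain).
May has 31 days (98 − 31 = 67 remain).
June has 30 days (67 − 30 = 37 remain).
July has 31 days (37 − 31 = 6 remain).
6 into August → August 6.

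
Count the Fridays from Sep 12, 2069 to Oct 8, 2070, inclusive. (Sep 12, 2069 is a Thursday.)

Sep 12, 2069 is a Thursday; the first Friday on or after it is Sep 13, 2069 (1 day later).
From Sep 13, 2069 to Oct 8, 2070: 109 + 281 = 390 days (rest of 2069, to Oct 8, 2070 in 2070).
390 ÷ 7 = 55 full weeks with remainder 5, so 55 more Fridays after the first → 56.

56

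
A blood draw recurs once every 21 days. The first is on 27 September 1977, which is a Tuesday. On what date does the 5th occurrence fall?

20 December 1977

The 5th occurrence is 4 intervals after the first: 4 × 21 = 84 days after 27 September 1977.
September has 30 days — 3 days to the end of September leaves 81.
October has 31 days (50 left).
November has 30 days (20 left).
20 days into December → 20 December 1977.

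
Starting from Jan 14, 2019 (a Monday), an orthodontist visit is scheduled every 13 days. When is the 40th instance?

Jun 4, 2020

The 40th occurrence is 39 intervals after the first: 39 × 13 = 507 days after Jan 14, 2019.
Jan has 31 days — 17 days to the end of Jan leaves 490.
From end of Jan to end of 2019 is 334 days (156 left).
Jan has 31 days (125 left).
Feb has 29 days (96 left).
Mar has 31 days (65 left).
Apr has 30 days (35 left).
May has 31 days (4 left).
4 days into Jun → Jun 4, 2020.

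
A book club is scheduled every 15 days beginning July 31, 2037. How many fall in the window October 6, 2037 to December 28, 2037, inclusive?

6

Occurrences land 15·i days after July 31, 2037 for i = 0, 1, 2, …
October 6, 2037 is 67 days after the start; 67 ÷ 15 = 4 remainder 7; since the remainder is 7, round up to i = 5. First occurrence in the window: #6 on October 14, 2037 (5×15 = 75 days in).
December 28, 2037 is 150 days after the start; 150 ÷ 15 = 10 remainder 0. Last occurrence in the window: #11 on December 28, 2037.
Occurrences #6 through #11: 6 in total.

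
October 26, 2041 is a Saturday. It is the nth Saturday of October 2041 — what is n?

4th

Day 26 falls in week ⌈26/7⌉ of the month.
Days 1–7 hold the 1st Saturday, 8–14 the 2nd, 15–21 the 3rd, 22–28 the 4th, 29–31 the 5th.
26 is in the range for the 4th.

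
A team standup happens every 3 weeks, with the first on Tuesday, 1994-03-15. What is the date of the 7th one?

The 7th occurrence is 6 intervals after the first: 6 × 21 = 126 days after 1994-03-15.
March has 31 days — 16 days to the end of March leaves 110.
April has 30 days (80 left).
May has 31 days (49 left).
June has 30 days (19 left).
19 days into July → 1994-07-19.

1994-07-19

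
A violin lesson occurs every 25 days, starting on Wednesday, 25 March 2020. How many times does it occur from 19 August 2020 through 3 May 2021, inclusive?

11

Occurrences land 25·i days after 25 March 2020 for i = 0, 1, 2, …
19 August 2020 is 147 days after the start; 147 ÷ 25 = 5 remainder 22; since the remainder is 22, round up to i = 6. First occurrence in the window: #7 on 22 August 2020 (6×25 = 150 days in).
3 May 2021 is 404 days after the start; 404 ÷ 25 = 16 remainder 4. Last occurrence in the window: #17 on 29 April 2021.
Occurrences #7 through #17: 11 in total.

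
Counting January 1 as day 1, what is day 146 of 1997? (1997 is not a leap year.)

1997-05-26

January has 31 days (146 − 31 = 115 remain).
February has 28 days (115 − 28 = 87 remain).
March has 31 days (87 − 31 = 56 remain).
April has 30 days (56 − 30 = 26 remain).
26 into May → May 26.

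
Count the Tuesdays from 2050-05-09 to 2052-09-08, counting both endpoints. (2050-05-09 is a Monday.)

2050-05-09 is a Monday; the first Tuesday on or after it is 2050-05-10 (1 day later).
From 2050-05-10 to 2052-09-08: 235 + 365 + 252 = 852 days (rest of 2050, 2051, to 2052-09-08 in 2052).
852 ÷ 7 = 121 full weeks with remainder 5, so 121 more Tuesdays after the first → 122.

122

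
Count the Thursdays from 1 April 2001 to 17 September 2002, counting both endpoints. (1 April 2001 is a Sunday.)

1 April 2001 is a Sunday; the first Thursday on or after it is 5 April 2001 (4 days later).
From 5 April 2001 to 17 September 2002: 270 + 260 = 530 days (rest of 2001, to 17 September 2002 in 2002).
530 ÷ 7 = 75 full weeks with remainder 5, so 75 more Thursdays after the first → 76.

76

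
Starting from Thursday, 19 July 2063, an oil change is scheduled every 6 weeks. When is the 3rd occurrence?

The 3rd occurrence is 2 intervals after the first: 2 × 42 = 84 days after 19 July 2063.
July has 31 days — 12 days to the end of July leaves 72.
August has 31 days (41 left).
September has 30 days (11 left).
11 days into October → 11 October 2063.

11 October 2063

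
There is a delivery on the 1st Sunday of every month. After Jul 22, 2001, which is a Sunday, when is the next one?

Aug 5, 2001

Jul 2001 starts on a Sunday, so its 1st Sunday is Jul 1, 2001.
That is not after Jul 22, 2001, so look at Aug 2001.
Aug 2001 starts on a Wednesday, so its 1st Sunday is Aug 5, 2001 (4 days in).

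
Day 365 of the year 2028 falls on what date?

January has 31 days (365 − 31 = 334 remain).
February has 29 days (334 − 29 = 305 remain).
March has 31 days (305 − 31 = 274 remain).
April has 30 days (274 − 30 = 244 remain).
May has 31 days (244 − 31 = 213 remain).
June has 30 days (213 − 30 = 183 remain).
July has 31 days (183 − 31 = 152 remain).
August has 31 days (152 − 31 = 121 remain).
September has 30 days (121 − 30 = 91 remain).
October has 31 days (91 − 31 = 60 remain).
November has 30 days (60 − 30 = 30 remain).
30 into December → December 30.

30 December 2028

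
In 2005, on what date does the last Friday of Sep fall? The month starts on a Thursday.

Sep 2005 begins on a Thursday, so the first Friday is Sep 2 (1 day later).
Sep 2005 has 30 days. Adding weeks: 2, 9, 16, 23, 30 — the last one ≤ 30 is the 30th.

Sep 30, 2005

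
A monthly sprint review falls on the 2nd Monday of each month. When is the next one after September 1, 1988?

September 12, 1988

September 1988 starts on a Thursday; its first Monday is the 5th, so the 2nd Monday is the 12th — September 12, 1988.
September 12, 1988 is after September 1, 1988, so that is the next one.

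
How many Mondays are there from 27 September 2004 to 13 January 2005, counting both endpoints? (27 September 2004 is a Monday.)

27 September 2004 is a Monday; the first Monday on or after it is 27 September 2004.
From 27 September 2004 to 13 January 2005: 3 + 31 + 30 + 31 + 13 = 108 days (rest of September, October, November, December, January).
108 ÷ 7 = 15 full weeks with remainder 3, so 15 more Mondays after the first → 16.

16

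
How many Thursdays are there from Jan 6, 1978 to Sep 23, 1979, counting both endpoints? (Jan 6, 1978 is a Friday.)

Jan 6, 1978 is a Friday; the first Thursday on or after it is Jan 12, 1978 (6 days later).
From Jan 12, 1978 to Sep 23, 1979: 353 + 266 = 619 days (rest of 1978, to Sep 23, 1979 in 1979).
619 ÷ 7 = 88 full weeks with remainder 3, so 88 more Thursdays after the first → 89.

89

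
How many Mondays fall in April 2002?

April 1, 2002 is a Monday; the first Monday on or after it is April 1, 2002.
From April 1, 2002 to April 30, 2002 is 30 − 1 = 29 days.
29 ÷ 7 = 4 full weeks with remainder 1, so 4 more Mondays after the first → 5.

5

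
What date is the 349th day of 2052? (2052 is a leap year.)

14 December 2052

January has 31 days (349 − 31 = 318 remain).
February has 29 days (318 − 29 = 289 remain).
March has 31 days (289 − 31 = 258 remain).
April has 30 days (258 − 30 = 228 remain).
May has 31 days (228 − 31 = 197 remain).
June has 30 days (197 − 30 = 167 remain).
July has 31 days (167 − 31 = 136 remain).
August has 31 days (136 − 31 = 105 remain).
September has 30 days (105 − 30 = 75 remain).
October has 31 days (75 − 31 = 44 remain).
November has 30 days (44 − 30 = 14 remain).
14 into December → December 14.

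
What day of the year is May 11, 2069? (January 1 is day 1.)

131

Days in months before May: 31 + 28 + 31 + 30 = 120.
Plus 11 days into May → day 131.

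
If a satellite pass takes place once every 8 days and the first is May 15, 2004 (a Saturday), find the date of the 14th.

August 27, 2004

The 14th occurrence is 13 intervals after the first: 13 × 8 = 104 days after May 15, 2004.
May has 31 days — 16 days to the end of May leaves 88.
June has 30 days (58 left).
July has 31 days (27 left).
27 days into August → August 27, 2004.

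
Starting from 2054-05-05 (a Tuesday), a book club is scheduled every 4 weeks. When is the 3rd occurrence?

2054-06-30

The 3rd occurrence is 2 intervals after the first: 2 × 28 = 56 days after 2054-05-05.
May has 31 days — 26 days to the end of May leaves 30.
30 days into June → 2054-06-30.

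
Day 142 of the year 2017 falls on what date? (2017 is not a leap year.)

22 May 2017

January has 31 days (142 − 31 = 111 remain).
February has 28 days (111 − 28 = 83 remain).
March has 31 days (83 − 31 = 52 remain).
April has 30 days (52 − 30 = 22 remain).
22 into May → May 22.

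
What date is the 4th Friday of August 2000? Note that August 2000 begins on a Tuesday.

August 2000 begins on a Tuesday, so the first Friday is August 4 (3 days later).
The 4th Friday is 3 weeks later: 4 + 21 = 25.

2000-08-25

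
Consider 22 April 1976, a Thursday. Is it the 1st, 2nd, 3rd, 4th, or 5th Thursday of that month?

4th

Day 22 falls in week ⌈22/7⌉ of the month.
Days 1–7 hold the 1st Thursday, 8–14 the 2nd, 15–21 the 3rd, 22–28 the 4th, 29–31 the 5th.
22 is in the range for the 4th.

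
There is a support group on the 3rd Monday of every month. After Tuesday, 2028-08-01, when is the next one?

2028-08-21

August 2028 starts on a Tuesday; its first Monday is the 7th, so the 3rd Monday is the 21st — 2028-08-21.
2028-08-21 is after 2028-08-01, so that is the next one.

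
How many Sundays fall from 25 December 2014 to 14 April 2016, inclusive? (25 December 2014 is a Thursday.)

68

25 December 2014 is a Thursday; the first Sunday on or after it is 28 December 2014 (3 days later).
From 28 December 2014 to 14 April 2016: 3 + 365 + 105 = 473 days (rest of 2014, 2015, to 14 April 2016 in 2016).
473 ÷ 7 = 67 full weeks with remainder 4, so 67 more Sundays after the first → 68.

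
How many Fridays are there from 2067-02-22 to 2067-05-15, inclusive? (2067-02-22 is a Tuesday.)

12

2067-02-22 is a Tuesday; the first Friday on or after it is 2067-02-25 (3 days later).
From 2067-02-25 to 2067-05-15: 3 + 31 + 30 + 15 = 79 days (rest of February, March, April, May).
79 ÷ 7 = 11 full weeks with remainder 2, so 11 more Fridays after the first → 12.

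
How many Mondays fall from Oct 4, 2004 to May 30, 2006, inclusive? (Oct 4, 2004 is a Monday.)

Oct 4, 2004 is a Monday; the first Monday on or after it is Oct 4, 2004.
From Oct 4, 2004 to May 30, 2006: 88 + 365 + 150 = 603 days (rest of 2004, 2005, to May 30, 2006 in 2006).
603 ÷ 7 = 86 full weeks with remainder 1, so 86 more Mondays after the first → 87.

87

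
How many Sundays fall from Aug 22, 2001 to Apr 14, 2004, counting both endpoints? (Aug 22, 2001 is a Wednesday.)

Aug 22, 2001 is a Wednesday; the first Sunday on or after it is Aug 26, 2001 (4 days later).
From Aug 26, 2001 to Apr 14, 2004: 127 + 365 + 365 + 105 = 962 days (rest of 2001, 2002, 2003, to Apr 14, 2004 in 2004).
962 ÷ 7 = 137 full weeks with remainder 3, so 137 more Sundays after the first → 138.

138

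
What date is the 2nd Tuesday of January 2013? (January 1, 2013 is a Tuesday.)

8 January 2013

January 2013 begins on a Tuesday, so the first Tuesday is January 1.
The 2nd Tuesday is 1 weeks later: 1 + 7 = 8.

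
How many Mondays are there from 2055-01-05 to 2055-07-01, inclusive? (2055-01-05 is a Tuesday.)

25

2055-01-05 is a Tuesday; the first Monday on or after it is 2055-01-11 (6 days later).
From 2055-01-11 to 2055-07-01: 20 + 28 + 31 + 30 + 31 + 30 + 1 = 171 days (rest of January, February, March, April, May, June, July).
171 ÷ 7 = 24 full weeks with remainder 3, so 24 more Mondays after the first → 25.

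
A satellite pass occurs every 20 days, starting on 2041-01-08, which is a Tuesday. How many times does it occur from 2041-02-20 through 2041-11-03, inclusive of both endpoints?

12

Occurrences land 20·i days after 2041-01-08 for i = 0, 1, 2, …
2041-02-20 is 43 days after the start; 43 ÷ 20 = 2 remainder 3; since the remainder is 3, round up to i = 3. First occurrence in the window: #4 on 2041-03-09 (3×20 = 60 days in).
2041-11-03 is 299 days after the start; 299 ÷ 20 = 14 remainder 19. Last occurrence in the window: #15 on 2041-10-15.
Occurrences #4 through #15: 12 in total.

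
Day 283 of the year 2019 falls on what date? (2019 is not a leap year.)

January has 31 days (283 − 31 = 252 remain).
February has 28 days (252 − 28 = 224 remain).
March has 31 days (224 − 31 = 193 remain).
April has 30 days (193 − 30 = 163 remain).
May has 31 days (163 − 31 = 132 remain).
June has 30 days (132 − 30 = 102 remain).
July has 31 days (102 − 31 = 71 remain).
August has 31 days (71 − 31 = 40 remain).
September has 30 days (40 − 30 = 10 remain).
10 into October → October 10.

October 10, 2019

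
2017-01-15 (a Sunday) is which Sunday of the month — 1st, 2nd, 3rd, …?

3rd

Day 15 falls in week ⌈15/7⌉ of the month.
Days 1–7 hold the 1st Sunday, 8–14 the 2nd, 15–21 the 3rd, 22–28 the 4th, 29–31 the 5th.
15 is in the range for the 3rd.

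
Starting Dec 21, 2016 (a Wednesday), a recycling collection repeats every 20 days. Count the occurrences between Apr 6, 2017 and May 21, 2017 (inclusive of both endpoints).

Occurrences land 20·i days after Dec 21, 2016 for i = 0, 1, 2, …
Apr 6, 2017 is 106 days after the start; 106 ÷ 20 = 5 remainder 6; since the remainder is 6, round up to i = 6. First occurrence in the window: #7 on Apr 20, 2017 (6×20 = 120 days in).
May 21, 2017 is 151 days after the start; 151 ÷ 20 = 7 remainder 11. Last occurrence in the window: #8 on May 10, 2017.
Occurrences #7 through #8: 2 in total.

2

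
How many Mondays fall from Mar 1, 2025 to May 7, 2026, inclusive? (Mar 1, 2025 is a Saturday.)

Mar 1, 2025 is a Saturday; the first Monday on or after it is Mar 3, 2025 (2 days later).
From Mar 3, 2025 to May 7, 2026: 303 + 127 = 430 days (rest of 2025, to May 7, 2026 in 2026).
430 ÷ 7 = 61 full weeks with remainder 3, so 61 more Mondays after the first → 62.

62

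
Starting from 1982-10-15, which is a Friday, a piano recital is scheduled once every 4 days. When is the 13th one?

1982-12-02

The 13th occurrence is 12 intervals after the first: 12 × 4 = 48 days after 1982-10-15.
October has 31 days — 16 days to the end of October leaves 32.
November has 30 days (2 left).
2 days into December → 1982-12-02.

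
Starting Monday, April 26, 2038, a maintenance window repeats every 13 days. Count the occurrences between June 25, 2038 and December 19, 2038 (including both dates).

Occurrences land 13·i days after April 26, 2038 for i = 0, 1, 2, …
June 25, 2038 is 60 days after the start; 60 ÷ 13 = 4 remainder 8; since the remainder is 8, round up to i = 5. First occurrence in the window: #6 on June 30, 2038 (5×13 = 65 days in).
December 19, 2038 is 237 days after the start; 237 ÷ 13 = 18 remainder 3. Last occurrence in the window: #19 on December 16, 2038.
Occurrences #6 through #19: 14 in total.

14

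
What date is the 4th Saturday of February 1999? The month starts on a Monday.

1999-02-27

February 1999 begins on a Monday, so the first Saturday is February 6 (5 days later).
The 4th Saturday is 3 weeks later: 6 + 21 = 27.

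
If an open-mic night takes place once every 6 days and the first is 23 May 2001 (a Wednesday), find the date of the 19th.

8 September 2001

The 19th occurrence is 18 intervals after the first: 18 × 6 = 108 days after 23 May 2001.
May has 31 days — 8 days to the end of May leaves 100.
June has 30 days (70 left).
July has 31 days (39 left).
August has 31 days (8 left).
8 days into September → 8 September 2001.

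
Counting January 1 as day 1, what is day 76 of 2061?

Mar 17, 2061

Jan has 31 days (76 − 31 = 45 remain).
Feb has 28 days (45 − 28 = 17 remain).
17 into Mar → Mar 17.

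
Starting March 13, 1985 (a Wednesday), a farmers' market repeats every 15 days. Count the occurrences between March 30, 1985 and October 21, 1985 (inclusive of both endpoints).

13

Occurrences land 15·i days after March 13, 1985 for i = 0, 1, 2, …
March 30, 1985 is 17 days after the start; 17 ÷ 15 = 1 remainder 2; since the remainder is 2, round up to i = 2. First occurrence in the window: #3 on April 12, 1985 (2×15 = 30 days in).
October 21, 1985 is 222 days after the start; 222 ÷ 15 = 14 remainder 12. Last occurrence in the window: #15 on October 9, 1985.
Occurrences #3 through #15: 13 in total.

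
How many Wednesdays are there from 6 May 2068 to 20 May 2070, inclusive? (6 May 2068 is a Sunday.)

6 May 2068 is a Sunday; the first Wednesday on or after it is 9 May 2068 (3 days later).
From 9 May 2068 to 20 May 2070: 236 + 365 + 140 = 741 days (rest of 2068, 2069, to 20 May 2070 in 2070).
741 ÷ 7 = 105 full weeks with remainder 6, so 105 more Wednesdays after the first → 106.

106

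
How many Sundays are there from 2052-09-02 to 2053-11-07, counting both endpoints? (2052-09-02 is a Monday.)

61

2052-09-02 is a Monday; the first Sunday on or after it is 2052-09-08 (6 days later).
From 2052-09-08 to 2053-11-07: 114 + 311 = 425 days (rest of 2052, to 2053-11-07 in 2053).
425 ÷ 7 = 60 full weeks with remainder 5, so 60 more Sundays after the first → 61.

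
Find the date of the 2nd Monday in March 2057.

The first Monday of March 2057 is March 5.
The 2nd Monday is 1 weeks later: 5 + 7 = 12.

2057-03-12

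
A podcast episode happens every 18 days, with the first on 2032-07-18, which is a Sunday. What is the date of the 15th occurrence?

2033-03-27

The 15th occurrence is 14 intervals after the first: 14 × 18 = 252 days after 2032-07-18.
July has 31 days — 13 days to the end of July leaves 239.
August has 31 days (208 left).
September has 30 days (178 left).
October has 31 days (147 left).
November has 30 days (117 left).
December has 31 days (86 left).
January has 31 days (55 left).
February has 28 days (27 left).
27 days into March → 2033-03-27.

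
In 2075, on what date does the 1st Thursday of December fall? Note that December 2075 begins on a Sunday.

December 2075 begins on a Sunday, so the first Thursday is December 5 (4 days later).

2075-12-05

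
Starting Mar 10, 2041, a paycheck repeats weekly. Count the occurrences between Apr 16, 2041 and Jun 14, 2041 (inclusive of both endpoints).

Occurrences land 7·i days after Mar 10, 2041 for i = 0, 1, 2, …
Apr 16, 2041 is 37 days after the start; 37 ÷ 7 = 5 remainder 2; since the remainder is 2, round up to i = 6. First occurrence in the window: #7 on Apr 21, 2041 (6×7 = 42 days in).
Jun 14, 2041 is 96 days after the start; 96 ÷ 7 = 13 remainder 5. Last occurrence in the window: #14 on Jun 9, 2041.
Occurrences #7 through #14: 8 in total.

8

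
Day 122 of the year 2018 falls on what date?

January has 31 days (122 − 31 = 91 remain).
February has 28 days (91 − 28 = 63 remain).
March has 31 days (63 − 31 = 32 remain).
April has 30 days (32 − 30 = 2 remain).
2 into May → May 2.

2 May 2018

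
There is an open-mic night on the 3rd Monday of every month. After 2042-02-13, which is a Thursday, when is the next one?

February 2042 starts on a Saturday; its first Monday is the 3rd, so the 3rd Monday is the 17th — 2042-02-17.
2042-02-17 is after 2042-02-13, so that is the next one.

2042-02-17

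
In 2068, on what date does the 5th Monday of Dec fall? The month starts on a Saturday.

Dec 31, 2068

Dec 2068 begins on a Saturday, so the first Monday is Dec 3 (2 days later).
The 5th Monday is 4 weeks later: 3 + 28 = 31.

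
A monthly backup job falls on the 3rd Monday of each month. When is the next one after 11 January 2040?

January 2040 starts on a Sunday; its first Monday is the 2nd, so the 3rd Monday is the 16th — 16 January 2040.
16 January 2040 is after 11 January 2040, so that is the next one.

16 January 2040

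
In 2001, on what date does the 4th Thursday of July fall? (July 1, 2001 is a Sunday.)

26 July 2001

July 2001 begins on a Sunday, so the first Thursday is July 5 (4 days later).
The 4th Thursday is 3 weeks later: 5 + 21 = 26.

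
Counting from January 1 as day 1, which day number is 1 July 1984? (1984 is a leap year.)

183

Days in months before July: 31 + 29 + 31 + 30 + 31 + 30 = 182.
Plus 1 day into July → day 183.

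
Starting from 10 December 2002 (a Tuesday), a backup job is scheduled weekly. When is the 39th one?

The 39th occurrence is 38 intervals after the first: 38 × 7 = 266 days after 10 December 2002.
December has 31 days — 21 days to the end of December leaves 245.
January has 31 days (214 left).
February has 28 days (186 left).
March has 31 days (155 left).
April has 30 days (125 left).
May has 31 days (94 left).
June has 30 days (64 left).
July has 31 days (33 left).
August has 31 days (2 left).
2 days into September → 2 September 2003.

2 September 2003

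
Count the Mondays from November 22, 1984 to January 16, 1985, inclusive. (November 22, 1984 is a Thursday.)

8

November 22, 1984 is a Thursday; the first Monday on or after it is November 26, 1984 (4 days later).
From November 26, 1984 to January 16, 1985: 4 + 31 + 16 = 51 days (rest of November, December, January).
51 ÷ 7 = 7 full weeks with remainder 2, so 7 more Mondays after the first → 8.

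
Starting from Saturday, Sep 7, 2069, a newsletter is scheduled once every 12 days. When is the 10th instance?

The 10th occurrence is 9 intervals after the first: 9 × 12 = 108 days after Sep 7, 2069.
Sep has 30 days — 23 days to the end of Sep leaves 85.
Oct has 31 days (54 left).
Nov has 30 days (24 left).
24 days into Dec → Dec 24, 2069.

Dec 24, 2069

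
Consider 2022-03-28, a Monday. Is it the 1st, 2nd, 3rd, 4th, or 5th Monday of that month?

Day 28 falls in week ⌈28/7⌉ of the month.
Days 1–7 hold the 1st Monday, 8–14 the 2nd, 15–21 the 3rd, 22–28 the 4th, 29–31 the 5th.
28 is in the range for the 4th.

4th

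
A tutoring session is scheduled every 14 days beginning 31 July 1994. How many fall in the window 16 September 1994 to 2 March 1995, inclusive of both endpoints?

12

Occurrences land 14·i days after 31 July 1994 for i = 0, 1, 2, …
16 September 1994 is 47 days after the start; 47 ÷ 14 = 3 remainder 5; since the remainder is 5, round up to i = 4. First occurrence in the window: #5 on 25 September 1994 (4×14 = 56 days in).
2 March 1995 is 214 days after the start; 214 ÷ 14 = 15 remainder 4. Last occurrence in the window: #16 on 26 February 1995.
Occurrences #5 through #16: 12 in total.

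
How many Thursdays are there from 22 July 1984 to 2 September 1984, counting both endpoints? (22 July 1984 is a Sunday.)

22 July 1984 is a Sunday; the first Thursday on or after it is 26 July 1984 (4 days later).
From 26 July 1984 to 2 September 1984: 5 + 31 + 2 = 38 days (rest of July, August, September).
38 ÷ 7 = 5 full weeks with remainder 3, so 5 more Thursdays after the first → 6.

6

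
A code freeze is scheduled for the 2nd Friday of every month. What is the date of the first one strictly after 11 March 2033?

8 April 2033

March 2033 starts on a Tuesday; its first Friday is the 4th, so the 2nd Friday is the 11th — 11 March 2033.
That is not after 11 March 2033, so look at April 2033.
April 2033 starts on a Friday; its first Friday is the 1st, so the 2nd Friday is the 8th — 8 April 2033.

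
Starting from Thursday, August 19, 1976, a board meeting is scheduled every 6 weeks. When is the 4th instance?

December 23, 1976

The 4th occurrence is 3 intervals after the first: 3 × 42 = 126 days after August 19, 1976.
August has 31 days — 12 days to the end of August leaves 114.
September has 30 days (84 left).
October has 31 days (53 left).
November has 30 days (23 left).
23 days into December → December 23, 1976.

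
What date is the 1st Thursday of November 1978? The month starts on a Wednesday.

November 1978 begins on a Wednesday, so the first Thursday is November 2 (1 day later).

1978-11-02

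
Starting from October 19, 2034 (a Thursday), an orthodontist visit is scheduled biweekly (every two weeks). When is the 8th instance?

The 8th occurrence is 7 intervals after the first: 7 × 14 = 98 days after October 19, 2034.
October has 31 days — 12 days to the end of October leaves 86.
November has 30 days (56 left).
December has 31 days (25 left).
25 days into January → January 25, 2035.

January 25, 2035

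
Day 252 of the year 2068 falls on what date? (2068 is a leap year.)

January has 31 days (252 − 31 = 221 remain).
February has 29 days (221 − 29 = 192 remain).
March has 31 days (192 − 31 = 161 remain).
April has 30 days (161 − 30 = 131 remain).
May has 31 days (131 − 31 = 100 remain).
June has 30 days (100 − 30 = 70 remain).
July has 31 days (70 − 31 = 39 remain).
August has 31 days (39 − 31 = 8 remain).
8 into September → September 8.

2068-09-08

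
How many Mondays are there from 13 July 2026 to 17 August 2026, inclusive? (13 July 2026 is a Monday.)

13 July 2026 is a Monday; the first Monday on or after it is 13 July 2026.
From 13 July 2026 to 17 August 2026: 18 + 17 = 35 days (rest of July, August).
35 ÷ 7 = 5 full weeks with remainder 0, so 5 more Mondays after the first → 6.

6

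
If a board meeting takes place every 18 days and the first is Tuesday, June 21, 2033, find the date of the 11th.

The 11th occurrence is 10 intervals after the first: 10 × 18 = 180 days after June 21, 2033.
June has 30 days — 9 days to the end of June leaves 171.
July has 31 days (140 left).
August has 31 days (109 left).
September has 30 days (79 left).
October has 31 days (48 left).
November has 30 days (18 left).
18 days into December → December 18, 2033.

December 18, 2033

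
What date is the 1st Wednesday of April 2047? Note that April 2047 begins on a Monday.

April 2047 begins on a Monday, so the first Wednesday is April 3 (2 days later).

2047-04-03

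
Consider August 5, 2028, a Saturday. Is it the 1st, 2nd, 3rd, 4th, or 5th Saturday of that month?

1st

Day 5 falls in week ⌈5/7⌉ of the month.
Days 1–7 hold the 1st Saturday, 8–14 the 2nd, 15–21 the 3rd, 22–28 the 4th, 29–31 the 5th.
5 is in the range for the 1st.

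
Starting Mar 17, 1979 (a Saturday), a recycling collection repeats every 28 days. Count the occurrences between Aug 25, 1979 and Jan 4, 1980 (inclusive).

Occurrences land 28·i days after Mar 17, 1979 for i = 0, 1, 2, …
Aug 25, 1979 is 161 days after the start; 161 ÷ 28 = 5 remainder 21; since the remainder is 21, round up to i = 6. First occurrence in the window: #7 on Sep 1, 1979 (6×28 = 168 days in).
Jan 4, 1980 is 293 days after the start; 293 ÷ 28 = 10 remainder 13. Last occurrence in the window: #11 on Dec 22, 1979.
Occurrences #7 through #11: 5 in total.

5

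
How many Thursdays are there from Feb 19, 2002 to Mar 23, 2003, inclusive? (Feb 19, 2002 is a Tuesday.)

Feb 19, 2002 is a Tuesday; the first Thursday on or after it is Feb 21, 2002 (2 days later).
From Feb 21, 2002 to Mar 23, 2003: 313 + 82 = 395 days (rest of 2002, to Mar 23, 2003 in 2003).
395 ÷ 7 = 56 full weeks with remainder 3, so 56 more Thursdays after the first → 57.

57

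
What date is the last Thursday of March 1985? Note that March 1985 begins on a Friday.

March 1985 begins on a Friday, so the first Thursday is March 7 (6 days later).
March 1985 has 31 days. Adding weeks: 7, 14, 21, 28 — the last one ≤ 31 is the 28th.

28 March 1985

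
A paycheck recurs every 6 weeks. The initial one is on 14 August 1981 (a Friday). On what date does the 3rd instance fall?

6 November 1981

The 3rd occurrence is 2 intervals after the first: 2 × 42 = 84 days after 14 August 1981.
August has 31 days — 17 days to the end of August leaves 67.
September has 30 days (37 left).
October has 31 days (6 left).
6 days into November → 6 November 1981.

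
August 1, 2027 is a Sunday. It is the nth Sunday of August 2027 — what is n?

1st

Day 1 falls in week ⌈1/7⌉ of the month.
Days 1–7 hold the 1st Sunday, 8–14 the 2nd, 15–21 the 3rd, 22–28 the 4th, 29–31 the 5th.
1 is in the range for the 1st.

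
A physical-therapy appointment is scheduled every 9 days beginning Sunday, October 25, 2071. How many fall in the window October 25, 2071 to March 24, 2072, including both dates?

17

Occurrences land 9·i days after October 25, 2071 for i = 0, 1, 2, …
The window opens on the start date, so the first occurrence inside is #1 on October 25, 2071.
March 24, 2072 is 151 days after the start; 151 ÷ 9 = 16 remainder 7. Last occurrence in the window: #17 on March 17, 2072.
Occurrences #1 through #17: 17 in total.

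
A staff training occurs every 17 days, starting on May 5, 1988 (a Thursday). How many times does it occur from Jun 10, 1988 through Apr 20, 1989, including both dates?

18

Occurrences land 17·i days after May 5, 1988 for i = 0, 1, 2, …
Jun 10, 1988 is 36 days after the start; 36 ÷ 17 = 2 remainder 2; since the remainder is 2, round up to i = 3. First occurrence in the window: #4 on Jun 25, 1988 (3×17 = 51 days in).
Apr 20, 1989 is 350 days after the start; 350 ÷ 17 = 20 remainder 10. Last occurrence in the window: #21 on Apr 10, 1989.
Occurrences #4 through #21: 18 in total.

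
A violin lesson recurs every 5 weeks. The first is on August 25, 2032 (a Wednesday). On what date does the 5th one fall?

The 5th occurrence is 4 intervals after the first: 4 × 35 = 140 days after August 25, 2032.
August has 31 days — 6 days to the end of August leaves 134.
September has 30 days (104 left).
October has 31 days (73 left).
November has 30 days (43 left).
December has 31 days (12 left).
12 days into January → January 12, 2033.

January 12, 2033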